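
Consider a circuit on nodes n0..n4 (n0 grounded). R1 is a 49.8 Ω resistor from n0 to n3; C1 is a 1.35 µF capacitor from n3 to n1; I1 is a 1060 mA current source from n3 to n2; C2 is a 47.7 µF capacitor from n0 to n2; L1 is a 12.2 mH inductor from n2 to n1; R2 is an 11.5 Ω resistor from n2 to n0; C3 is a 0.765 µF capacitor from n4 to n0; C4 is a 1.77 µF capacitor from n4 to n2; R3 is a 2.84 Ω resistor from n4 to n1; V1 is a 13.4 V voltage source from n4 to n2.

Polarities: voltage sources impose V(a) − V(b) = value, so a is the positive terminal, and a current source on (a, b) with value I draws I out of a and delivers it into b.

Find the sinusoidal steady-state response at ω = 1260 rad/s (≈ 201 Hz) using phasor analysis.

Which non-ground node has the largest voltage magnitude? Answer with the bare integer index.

3

MNA unknowns: 4 node voltages V₁..V_4 plus 1 source current (V1)
R1: Y=0.02008+0.000j on G[0,3]
C1: Y=0.000+0.001701j on G[3,1]
I1: z[3]−=1.06, z[2]+=1.06
C2: Y=0.000+0.06010j on G[0,2]
L1: Y=0.000-0.06505j on G[2,1]
R2: Y=0.08696+0.000j on G[2,0]
C3: Y=0.000+0.0009639j on G[4,0]
C4: Y=0.000+0.002230j on G[4,2]
R3: Y=0.3521+0.000j on G[4,1]
V1: row V4−V2=13.4, i_V1 at 4,2
solve → V1=20.26-4.631j, V2=7.290-6.679j, V3=-51.88+6.111j, V4=20.69-6.679j
aux → i_V1=-0.1579+0.6712j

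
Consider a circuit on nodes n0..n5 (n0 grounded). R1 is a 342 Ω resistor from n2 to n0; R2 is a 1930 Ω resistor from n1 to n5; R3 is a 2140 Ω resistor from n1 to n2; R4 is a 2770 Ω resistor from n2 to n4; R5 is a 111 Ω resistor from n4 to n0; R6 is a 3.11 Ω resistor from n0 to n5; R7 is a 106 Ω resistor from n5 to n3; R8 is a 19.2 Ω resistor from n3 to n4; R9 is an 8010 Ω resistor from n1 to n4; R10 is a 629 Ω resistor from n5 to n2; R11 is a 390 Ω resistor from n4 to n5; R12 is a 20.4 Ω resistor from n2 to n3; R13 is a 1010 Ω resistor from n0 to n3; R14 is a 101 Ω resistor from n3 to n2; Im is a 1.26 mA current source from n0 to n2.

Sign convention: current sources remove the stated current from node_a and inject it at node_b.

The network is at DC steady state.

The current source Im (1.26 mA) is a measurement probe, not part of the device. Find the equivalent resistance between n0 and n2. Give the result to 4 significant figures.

R_eq = 51.66 Ω

Apply KCL at each of the 5 non-ground nodes and solve the resulting linear system.
Node n1: branches {R2, R3, R9} → V_1 = 0.03288
Node n2: branches {R1, R3, R4, R10, R12, R14, Im} → V_2 = 0.06509
Node n3: branches {R7, R8, R12, R13, R14} → V_3 = 0.04904
Node n4: branches {R4, R5, R8, R9, R11} → V_4 = 0.04033
Node n5: branches {R2, R6, R7, R10, R11} → V_5 = 0.002046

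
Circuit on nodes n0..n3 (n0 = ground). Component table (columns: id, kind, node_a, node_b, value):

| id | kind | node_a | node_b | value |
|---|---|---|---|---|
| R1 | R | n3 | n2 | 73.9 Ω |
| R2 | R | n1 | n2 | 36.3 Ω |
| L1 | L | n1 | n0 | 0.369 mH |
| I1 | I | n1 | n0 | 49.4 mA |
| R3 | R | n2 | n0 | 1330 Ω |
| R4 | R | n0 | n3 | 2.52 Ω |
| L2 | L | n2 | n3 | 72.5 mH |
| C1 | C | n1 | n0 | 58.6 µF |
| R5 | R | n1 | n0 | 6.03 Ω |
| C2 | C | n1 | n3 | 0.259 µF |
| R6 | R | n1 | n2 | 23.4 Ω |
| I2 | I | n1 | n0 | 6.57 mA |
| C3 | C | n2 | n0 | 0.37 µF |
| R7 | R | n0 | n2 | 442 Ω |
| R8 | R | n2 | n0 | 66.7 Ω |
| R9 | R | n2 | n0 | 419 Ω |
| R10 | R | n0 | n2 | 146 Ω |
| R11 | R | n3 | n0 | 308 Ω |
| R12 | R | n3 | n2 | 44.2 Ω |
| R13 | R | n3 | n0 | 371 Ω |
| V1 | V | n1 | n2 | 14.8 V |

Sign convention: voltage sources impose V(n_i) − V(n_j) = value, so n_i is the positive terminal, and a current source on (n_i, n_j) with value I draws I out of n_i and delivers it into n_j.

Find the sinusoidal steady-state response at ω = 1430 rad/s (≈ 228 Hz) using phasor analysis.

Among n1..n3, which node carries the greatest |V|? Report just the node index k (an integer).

2

Element admittances at ω=1430 rad/s:
  Y(R1) = 0.01353+0.000j S between n3,n2
  Y(R2) = 0.02755+0.000j S between n1,n2
  Y(L1) = 0.000-1.895j S between n1,n0
  I1: injects 0.0494 A into n0 (from n1)
  Y(R3) = 0.0007519+0.000j S between n2,n0
  Y(R4) = 0.3968+0.000j S between n0,n3
  Y(L2) = 0.000-0.009646j S between n2,n3
  Y(C1) = 0.000+0.08380j S between n1,n0
  Y(R5) = 0.1658+0.000j S between n1,n0
  Y(C2) = 0.000+0.0003704j S between n1,n3
  Y(R6) = 0.04274+0.000j S between n1,n2
  I2: injects 0.00657 A into n0 (from n1)
  Y(C3) = 0.000+0.0005291j S between n2,n0
  Y(R7) = 0.002262+0.000j S between n0,n2
  Y(R8) = 0.01499+0.000j S between n2,n0
  Y(R9) = 0.002387+0.000j S between n2,n0
  Y(R10) = 0.006849+0.000j S between n0,n2
  Y(R11) = 0.003247+0.000j S between n3,n0
  Y(R12) = 0.02262+0.000j S between n3,n2
  Y(R13) = 0.002695+0.000j S between n3,n0
  V1: constraint V(n1)−V(n2) = 14.8
Assemble and solve the 4×4 MNA system:
  V(n1)=0.1177+0.4477j  V(n2)=-14.68+0.4477j  V(n3)=-1.207+0.3341j
  i(V1)=-1.927+0.1385j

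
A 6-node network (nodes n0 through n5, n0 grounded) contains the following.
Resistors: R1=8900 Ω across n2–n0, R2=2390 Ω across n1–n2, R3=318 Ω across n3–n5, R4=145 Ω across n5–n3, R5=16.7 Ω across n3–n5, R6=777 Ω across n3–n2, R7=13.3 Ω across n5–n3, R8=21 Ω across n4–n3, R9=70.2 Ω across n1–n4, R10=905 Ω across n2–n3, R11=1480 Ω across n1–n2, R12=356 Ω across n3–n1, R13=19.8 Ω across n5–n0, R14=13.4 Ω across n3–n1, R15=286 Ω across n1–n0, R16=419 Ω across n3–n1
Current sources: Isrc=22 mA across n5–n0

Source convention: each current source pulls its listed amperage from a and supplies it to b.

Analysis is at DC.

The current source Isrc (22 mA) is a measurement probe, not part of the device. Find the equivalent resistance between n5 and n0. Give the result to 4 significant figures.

MNA unknowns: 5 node voltages V₁..V_5
R1: Y=0.0001124 on G[2,0]
R2: Y=0.0004184 on G[1,2]
R3: Y=0.003145 on G[3,5]
R4: Y=0.006897 on G[5,3]
R5: Y=0.05988 on G[3,5]
R6: Y=0.001287 on G[3,2]
R7: Y=0.07519 on G[5,3]
R8: Y=0.04762 on G[4,3]
R9: Y=0.01425 on G[1,4]
R10: Y=0.001105 on G[2,3]
R11: Y=0.0006757 on G[1,2]
R12: Y=0.002809 on G[3,1]
R13: Y=0.05051 on G[5,0]
R14: Y=0.07463 on G[3,1]
R15: Y=0.003497 on G[1,0]
R16: Y=0.002387 on G[3,1]
Isrc: z[5]−=0.022, z[0]+=0.022
solve → V1=-0.3838, V2=-0.3817, V3=-0.3986, V4=-0.3952, V5=-0.4082

R_eq = 18.55 Ω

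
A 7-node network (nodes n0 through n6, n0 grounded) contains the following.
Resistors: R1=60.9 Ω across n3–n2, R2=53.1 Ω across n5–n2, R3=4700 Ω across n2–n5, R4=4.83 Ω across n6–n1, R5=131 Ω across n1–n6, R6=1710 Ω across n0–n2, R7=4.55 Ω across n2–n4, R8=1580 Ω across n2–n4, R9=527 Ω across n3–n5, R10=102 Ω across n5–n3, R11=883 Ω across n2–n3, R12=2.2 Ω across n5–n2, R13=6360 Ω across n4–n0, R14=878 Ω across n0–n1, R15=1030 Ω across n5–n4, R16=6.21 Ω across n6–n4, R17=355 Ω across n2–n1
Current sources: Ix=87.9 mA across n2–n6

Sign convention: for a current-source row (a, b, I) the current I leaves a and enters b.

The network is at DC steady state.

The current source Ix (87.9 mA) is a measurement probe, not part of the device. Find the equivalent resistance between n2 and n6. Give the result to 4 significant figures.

R_eq = 10.37 Ω

Element admittances at DC:
  Y(R1) = 0.01642 S between n3,n2
  Y(R2) = 0.01883 S between n5,n2
  Y(R3) = 0.0002128 S between n2,n5
  Y(R4) = 0.2070 S between n6,n1
  Y(R5) = 0.007634 S between n1,n6
  Y(R6) = 0.0005848 S between n0,n2
  Y(R7) = 0.2198 S between n2,n4
  Y(R8) = 0.0006329 S between n2,n4
  Y(R9) = 0.001898 S between n3,n5
  Y(R10) = 0.009804 S between n5,n3
  Y(R11) = 0.001133 S between n2,n3
  Y(R12) = 0.4545 S between n5,n2
  Y(R13) = 0.0001572 S between n4,n0
  Y(R14) = 0.001139 S between n0,n1
  Y(R15) = 0.0009709 S between n5,n4
  Y(R16) = 0.1610 S between n6,n4
  Y(R17) = 0.002817 S between n2,n1
  Ix: injects 0.0879 A into n6 (from n2)
Assemble and solve the 6×6 MNA system:
  V(n1)=0.3223  V(n2)=-0.5761  V(n3)=-0.5758  V(n4)=-0.1920  V(n5)=-0.5754  V(n6)=0.3358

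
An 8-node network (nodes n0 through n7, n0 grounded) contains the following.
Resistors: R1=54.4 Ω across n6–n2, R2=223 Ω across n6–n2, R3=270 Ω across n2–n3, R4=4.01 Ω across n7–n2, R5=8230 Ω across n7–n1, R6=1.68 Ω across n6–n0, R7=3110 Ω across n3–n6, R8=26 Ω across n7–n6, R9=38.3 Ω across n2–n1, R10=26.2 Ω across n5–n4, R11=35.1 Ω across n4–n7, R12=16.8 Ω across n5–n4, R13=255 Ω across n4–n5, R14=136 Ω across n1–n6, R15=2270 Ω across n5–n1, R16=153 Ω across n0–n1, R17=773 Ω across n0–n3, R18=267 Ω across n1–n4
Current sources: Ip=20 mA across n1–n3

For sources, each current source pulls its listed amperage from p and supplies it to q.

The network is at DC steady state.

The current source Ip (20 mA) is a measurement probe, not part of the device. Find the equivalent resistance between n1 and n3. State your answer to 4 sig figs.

R_eq = 210.9 Ω

MNA unknowns: 7 node voltages V₁..V_7
R1: Y=0.01838 on G[6,2]
R2: Y=0.004484 on G[6,2]
R3: Y=0.003704 on G[2,3]
R4: Y=0.2494 on G[7,2]
R5: Y=0.0001215 on G[7,1]
R6: Y=0.5952 on G[6,0]
R7: Y=0.0003215 on G[3,6]
R8: Y=0.03846 on G[7,6]
R9: Y=0.02611 on G[2,1]
R10: Y=0.03817 on G[5,4]
R11: Y=0.02849 on G[4,7]
R12: Y=0.05952 on G[5,4]
R13: Y=0.003922 on G[4,5]
R14: Y=0.007353 on G[1,6]
R15: Y=0.0004405 on G[5,1]
R16: Y=0.006536 on G[0,1]
R17: Y=0.001294 on G[0,3]
R18: Y=0.003745 on G[1,4]
Ip: z[1]−=0.02, z[3]+=0.02
solve → V1=-0.4549, V2=0.004699, V3=3.763, V4=-0.06024, V5=-0.06194, V6=-0.003184, V7=-0.002282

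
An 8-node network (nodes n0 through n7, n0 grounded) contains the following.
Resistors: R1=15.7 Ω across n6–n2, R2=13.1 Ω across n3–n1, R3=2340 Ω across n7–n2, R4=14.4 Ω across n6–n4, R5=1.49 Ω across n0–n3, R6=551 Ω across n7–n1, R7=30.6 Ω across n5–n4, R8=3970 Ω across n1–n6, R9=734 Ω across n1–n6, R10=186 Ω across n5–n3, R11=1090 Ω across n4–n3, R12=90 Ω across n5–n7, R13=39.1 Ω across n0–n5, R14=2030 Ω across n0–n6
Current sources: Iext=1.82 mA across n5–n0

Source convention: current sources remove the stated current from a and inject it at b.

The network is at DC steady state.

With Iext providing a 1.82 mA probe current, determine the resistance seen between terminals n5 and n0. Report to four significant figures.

Element admittances at DC:
  Y(R1) = 0.06369 S between n6,n2
  Y(R2) = 0.07634 S between n3,n1
  Y(R3) = 0.0004274 S between n7,n2
  Y(R4) = 0.06944 S between n6,n4
  Y(R5) = 0.6711 S between n0,n3
  Y(R6) = 0.001815 S between n7,n1
  Y(R7) = 0.03268 S between n5,n4
  Y(R8) = 0.0002519 S between n1,n6
  Y(R9) = 0.001362 S between n1,n6
  Y(R10) = 0.005376 S between n5,n3
  Y(R11) = 0.0009174 S between n4,n3
  Y(R12) = 0.01111 S between n5,n7
  Y(R13) = 0.02558 S between n0,n5
  Y(R14) = 0.0004926 S between n0,n6
  Iext: injects 0.00182 A into n0 (from n5)
Assemble and solve the 7×7 MNA system:
  V(n1)=-0.002632  V(n2)=-0.04644  V(n3)=-0.0006957  V(n4)=-0.04781  V(n5)=-0.05201  V(n6)=-0.04645  V(n7)=-0.04512

R_eq = 28.58 Ω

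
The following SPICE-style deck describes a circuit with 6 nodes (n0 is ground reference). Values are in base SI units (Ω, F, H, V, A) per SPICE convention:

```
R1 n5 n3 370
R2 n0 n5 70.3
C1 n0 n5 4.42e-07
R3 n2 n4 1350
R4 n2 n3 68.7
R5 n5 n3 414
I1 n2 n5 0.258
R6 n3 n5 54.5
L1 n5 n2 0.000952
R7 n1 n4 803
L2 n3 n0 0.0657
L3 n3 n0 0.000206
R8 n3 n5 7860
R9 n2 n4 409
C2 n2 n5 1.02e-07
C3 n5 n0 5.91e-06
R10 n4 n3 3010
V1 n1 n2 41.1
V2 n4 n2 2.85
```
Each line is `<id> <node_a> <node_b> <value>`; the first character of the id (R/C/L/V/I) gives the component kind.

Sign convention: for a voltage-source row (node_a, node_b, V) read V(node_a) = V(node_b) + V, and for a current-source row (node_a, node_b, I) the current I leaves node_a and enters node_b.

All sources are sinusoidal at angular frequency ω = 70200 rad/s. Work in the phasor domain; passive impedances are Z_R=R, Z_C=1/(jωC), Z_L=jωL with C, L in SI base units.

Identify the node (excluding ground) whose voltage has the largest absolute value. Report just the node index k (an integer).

Apply KCL at each of the 5 non-ground nodes and solve the resulting linear system.
Node n1: branches {R7, V1} → V_1 = 28.91-9.316j
Node n2: branches {R3, R4, I1, L1, R9, C2, V1, V2} → V_2 = -12.19-9.316j
Node n3: branches {R1, R4, R5, R6, L2, L3, R8, R10} → V_3 = 0.5551-2.876j
Node n4: branches {R3, R7, R9, R10, V2} → V_4 = -9.338-9.316j
Node n5: branches {R1, R2, C1, R5, I1, R6, L1, R8, C2, C3} → V_5 = 0.1005-0.4442j
Source currents: i(V1)=-0.04763+0.000j, i(V2)=0.04184+0.002140j

1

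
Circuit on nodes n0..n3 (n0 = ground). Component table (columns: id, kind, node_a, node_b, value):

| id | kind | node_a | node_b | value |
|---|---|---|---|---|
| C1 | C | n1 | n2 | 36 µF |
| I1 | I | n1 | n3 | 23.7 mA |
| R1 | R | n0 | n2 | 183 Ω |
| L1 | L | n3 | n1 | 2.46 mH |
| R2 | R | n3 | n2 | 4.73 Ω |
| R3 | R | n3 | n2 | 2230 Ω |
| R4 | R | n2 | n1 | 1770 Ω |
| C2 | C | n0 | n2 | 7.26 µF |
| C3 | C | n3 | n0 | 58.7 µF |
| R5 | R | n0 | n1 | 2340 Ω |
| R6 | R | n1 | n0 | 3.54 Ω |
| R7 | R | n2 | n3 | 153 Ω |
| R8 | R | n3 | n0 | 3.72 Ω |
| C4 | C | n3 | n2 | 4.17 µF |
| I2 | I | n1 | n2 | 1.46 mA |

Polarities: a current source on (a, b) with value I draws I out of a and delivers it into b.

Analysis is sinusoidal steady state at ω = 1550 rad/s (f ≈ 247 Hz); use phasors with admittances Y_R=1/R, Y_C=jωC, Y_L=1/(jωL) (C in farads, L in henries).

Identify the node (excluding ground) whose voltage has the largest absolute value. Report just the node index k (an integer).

2

Apply KCL at each of the 3 non-ground nodes and solve the resulting linear system.
Node n1: branches {C1, I1, L1, R4, R5, R6, I2} → V_1 = -0.02771-0.04508j
Node n2: branches {C1, R1, R2, R3, R4, C2, R7, C4, I2} → V_2 = 0.05679+0.006399j
Node n3: branches {I1, L1, R2, R3, C3, R7, R8, C4} → V_3 = 0.03901+0.03173j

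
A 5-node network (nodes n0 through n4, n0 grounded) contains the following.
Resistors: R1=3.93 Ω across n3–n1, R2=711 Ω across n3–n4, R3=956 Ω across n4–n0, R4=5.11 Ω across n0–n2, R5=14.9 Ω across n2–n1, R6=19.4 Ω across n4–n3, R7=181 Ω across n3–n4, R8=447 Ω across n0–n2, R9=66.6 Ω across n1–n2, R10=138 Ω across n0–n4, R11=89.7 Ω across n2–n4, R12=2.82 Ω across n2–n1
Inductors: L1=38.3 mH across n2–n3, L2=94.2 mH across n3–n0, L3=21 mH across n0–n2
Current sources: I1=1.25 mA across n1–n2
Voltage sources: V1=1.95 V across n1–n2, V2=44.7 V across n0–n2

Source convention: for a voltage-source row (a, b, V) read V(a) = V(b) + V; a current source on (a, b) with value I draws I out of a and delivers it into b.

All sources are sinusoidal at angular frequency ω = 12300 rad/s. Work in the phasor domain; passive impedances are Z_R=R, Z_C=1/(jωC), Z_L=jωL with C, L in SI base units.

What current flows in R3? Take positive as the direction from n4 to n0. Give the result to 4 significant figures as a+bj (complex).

Element admittances at ω=12300 rad/s:
  Y(R1) = 0.2545+0.000j S between n3,n1
  Y(L1) = 0.000-0.002123j S between n2,n3
  Y(L2) = 0.000-0.0008631j S between n3,n0
  Y(R2) = 0.001406+0.000j S between n3,n4
  Y(R3) = 0.001046+0.000j S between n4,n0
  Y(R4) = 0.1957+0.000j S between n0,n2
  Y(R5) = 0.06711+0.000j S between n2,n1
  Y(R6) = 0.05155+0.000j S between n4,n3
  Y(R7) = 0.005525+0.000j S between n3,n4
  Y(R8) = 0.002237+0.000j S between n0,n2
  Y(R9) = 0.01502+0.000j S between n1,n2
  I1: injects 0.00125 A into n2 (from n1)
  Y(R10) = 0.007246+0.000j S between n0,n4
  Y(R11) = 0.01115+0.000j S between n2,n4
  Y(R12) = 0.3546+0.000j S between n2,n1
  Y(L3) = 0.000-0.003871j S between n0,n2
  V1: constraint V(n1)−V(n2) = 1.95
  V2: constraint V(n0)−V(n2) = 44.7
Assemble and solve the 6×6 MNA system:
  V(n1)=-42.75+0.000j  V(n2)=-44.70+0.000j  V(n3)=-41.82-0.1114j  V(n4)=-37.78-0.08363j
  i(V1)=-0.6164-0.02836j  i(V2)=-9.161+0.2085j

-0.03952-8.748e-05j A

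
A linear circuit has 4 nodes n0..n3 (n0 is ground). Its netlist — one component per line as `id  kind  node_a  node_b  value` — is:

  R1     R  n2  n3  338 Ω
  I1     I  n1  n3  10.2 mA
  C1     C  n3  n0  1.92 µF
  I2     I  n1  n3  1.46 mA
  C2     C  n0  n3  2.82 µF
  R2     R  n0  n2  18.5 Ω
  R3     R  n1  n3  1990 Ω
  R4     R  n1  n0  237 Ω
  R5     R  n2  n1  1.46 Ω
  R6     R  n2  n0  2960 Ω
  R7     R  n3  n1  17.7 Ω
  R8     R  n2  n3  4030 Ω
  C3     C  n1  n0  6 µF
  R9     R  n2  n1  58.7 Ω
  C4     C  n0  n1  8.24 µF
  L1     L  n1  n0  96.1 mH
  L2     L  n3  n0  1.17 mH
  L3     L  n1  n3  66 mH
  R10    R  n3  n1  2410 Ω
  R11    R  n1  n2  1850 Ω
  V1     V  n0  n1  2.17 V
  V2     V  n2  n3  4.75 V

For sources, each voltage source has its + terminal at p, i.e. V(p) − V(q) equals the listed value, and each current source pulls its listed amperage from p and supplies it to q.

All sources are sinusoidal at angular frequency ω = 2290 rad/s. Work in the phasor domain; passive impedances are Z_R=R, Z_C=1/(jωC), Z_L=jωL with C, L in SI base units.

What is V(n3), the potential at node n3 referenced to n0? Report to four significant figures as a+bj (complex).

Element admittances at ω=2290 rad/s:
  Y(R1) = 0.002959+0.000j S between n2,n3
  I1: injects 0.0102 A into n3 (from n1)
  Y(C1) = 0.000+0.004397j S between n3,n0
  I2: injects 0.00146 A into n3 (from n1)
  Y(C2) = 0.000+0.006458j S between n0,n3
  Y(R2) = 0.05405+0.000j S between n0,n2
  Y(R3) = 0.0005025+0.000j S between n1,n3
  Y(R4) = 0.004219+0.000j S between n1,n0
  Y(R5) = 0.6849+0.000j S between n2,n1
  Y(R6) = 0.0003378+0.000j S between n2,n0
  Y(R7) = 0.05650+0.000j S between n3,n1
  Y(R8) = 0.0002481+0.000j S between n2,n3
  Y(C3) = 0.000+0.01374j S between n1,n0
  Y(R9) = 0.01704+0.000j S between n2,n1
  Y(C4) = 0.000+0.01887j S between n0,n1
  Y(L1) = 0.000-0.004544j S between n1,n0
  Y(L2) = 0.000-0.3732j S between n3,n0
  Y(L3) = 0.000-0.006616j S between n1,n3
  Y(R10) = 0.0004149+0.000j S between n3,n1
  Y(R11) = 0.0005405+0.000j S between n1,n2
  V1: constraint V(n0)−V(n1) = 2.17
  V2: constraint V(n2)−V(n3) = 4.75
Assemble and solve the 5×5 MNA system:
  V(n1)=-2.170+0.000j  V(n2)=-0.5878-2.401j  V(n3)=-5.338-2.401j
  i(V1)=-0.9112+1.743j  i(V2)=-1.095+1.817j

-5.338-2.401j V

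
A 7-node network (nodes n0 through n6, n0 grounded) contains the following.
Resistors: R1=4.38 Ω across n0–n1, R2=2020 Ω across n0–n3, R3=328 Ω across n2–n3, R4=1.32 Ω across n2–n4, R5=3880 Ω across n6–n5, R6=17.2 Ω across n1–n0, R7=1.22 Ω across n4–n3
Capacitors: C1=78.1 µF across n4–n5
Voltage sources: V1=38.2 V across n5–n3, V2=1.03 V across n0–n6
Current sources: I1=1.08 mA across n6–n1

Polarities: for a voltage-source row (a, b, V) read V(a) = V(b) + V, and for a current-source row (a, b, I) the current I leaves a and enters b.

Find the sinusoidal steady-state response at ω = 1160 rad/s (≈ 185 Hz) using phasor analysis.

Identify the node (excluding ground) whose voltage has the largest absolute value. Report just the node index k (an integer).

5

MNA unknowns: 6 node voltages V₁..V_6 plus 2 source currents (V1, V2)
R1: Y=0.2283+0.000j on G[0,1]
C1: Y=0.000+0.09060j on G[4,5]
R2: Y=0.0004950+0.000j on G[0,3]
R3: Y=0.003049+0.000j on G[2,3]
R4: Y=0.7576+0.000j on G[2,4]
R5: Y=0.0002577+0.000j on G[6,5]
R6: Y=0.05814+0.000j on G[1,0]
R7: Y=0.8197+0.000j on G[4,3]
V1: row V5−V3=38.2, i_V1 at 5,3
V2: row V0−V6=1.03, i_V2 at 0,6
I1: z[6]−=0.00108, z[1]+=0.00108
solve → V1=0.003770+0.000j, V2=-12.98+4.139j, V3=-13.43+0.000j, V4=-12.97+4.156j, V5=24.77+0.000j, V6=-1.030+0.000j
aux → i_V1=-0.3832-3.419j, i_V2=-0.005569+0.000j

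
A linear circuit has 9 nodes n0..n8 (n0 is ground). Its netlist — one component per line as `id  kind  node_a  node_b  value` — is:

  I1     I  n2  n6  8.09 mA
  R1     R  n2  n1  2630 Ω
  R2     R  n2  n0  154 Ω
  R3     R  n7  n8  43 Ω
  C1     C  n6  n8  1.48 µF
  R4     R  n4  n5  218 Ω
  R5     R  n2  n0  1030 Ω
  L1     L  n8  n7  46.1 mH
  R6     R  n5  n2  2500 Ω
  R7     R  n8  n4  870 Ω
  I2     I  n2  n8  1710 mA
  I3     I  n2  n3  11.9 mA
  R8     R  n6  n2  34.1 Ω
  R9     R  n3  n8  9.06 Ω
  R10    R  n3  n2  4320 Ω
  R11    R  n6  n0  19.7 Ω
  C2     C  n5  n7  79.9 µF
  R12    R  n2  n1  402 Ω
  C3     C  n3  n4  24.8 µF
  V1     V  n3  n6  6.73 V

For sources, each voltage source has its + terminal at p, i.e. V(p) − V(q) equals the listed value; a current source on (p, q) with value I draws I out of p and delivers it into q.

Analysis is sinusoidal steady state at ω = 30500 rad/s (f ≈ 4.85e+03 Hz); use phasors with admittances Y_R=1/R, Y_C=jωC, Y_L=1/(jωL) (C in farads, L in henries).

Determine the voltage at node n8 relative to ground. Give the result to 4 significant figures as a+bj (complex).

24.59-7.229j V

Apply KCL at each of the 8 non-ground nodes and solve the resulting linear system.
Node n1: branches {R1, R12} → V_1 = -41.17-0.05760j
Node n2: branches {I1, R1, R2, R5, R6, I2, I3, R8, R10, R12} → V_2 = -41.17-0.05760j
Node n3: branches {I3, R9, R10, C3, V1} → V_3 = 12.78+0.008470j
Node n4: branches {R4, R7, C3} → V_4 = 12.74-0.06399j
Node n5: branches {R4, R6, C2} → V_5 = 21.72-6.014j
Node n6: branches {I1, C1, R8, R11, V1} → V_6 = 6.055+0.008470j
Node n7: branches {R3, L1, C2} → V_7 = 21.70-6.042j
Node n8: branches {R3, C1, L1, R7, I2, R9} → V_8 = 24.59-7.229j
Source currents: i(V1)=1.358-0.8344j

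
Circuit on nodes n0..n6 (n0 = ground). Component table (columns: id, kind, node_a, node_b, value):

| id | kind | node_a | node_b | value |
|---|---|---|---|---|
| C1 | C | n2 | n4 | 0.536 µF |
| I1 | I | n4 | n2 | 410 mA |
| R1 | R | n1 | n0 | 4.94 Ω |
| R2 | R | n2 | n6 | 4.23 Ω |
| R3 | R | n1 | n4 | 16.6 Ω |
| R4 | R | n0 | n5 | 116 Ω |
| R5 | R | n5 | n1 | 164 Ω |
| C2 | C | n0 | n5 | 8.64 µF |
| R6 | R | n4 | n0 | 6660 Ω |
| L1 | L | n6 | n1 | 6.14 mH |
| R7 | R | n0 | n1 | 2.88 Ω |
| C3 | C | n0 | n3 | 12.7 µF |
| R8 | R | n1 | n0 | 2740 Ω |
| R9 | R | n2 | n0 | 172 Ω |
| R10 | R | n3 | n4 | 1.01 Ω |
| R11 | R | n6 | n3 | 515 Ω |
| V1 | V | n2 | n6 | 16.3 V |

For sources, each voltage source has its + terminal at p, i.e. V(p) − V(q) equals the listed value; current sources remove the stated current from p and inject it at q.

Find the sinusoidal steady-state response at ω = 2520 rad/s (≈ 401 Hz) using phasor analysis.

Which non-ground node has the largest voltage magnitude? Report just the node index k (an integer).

Apply KCL at each of the 6 non-ground nodes and solve the resulting linear system.
Node n1: branches {R1, R3, R5, L1, R7, R8} → V_1 = 0.01730+0.2189j
Node n2: branches {C1, I1, R2, R9, V1} → V_2 = 17.26+4.874j
Node n3: branches {C3, R10, R11} → V_3 = -4.700+3.405j
Node n4: branches {C1, I1, R3, R6, R10} → V_4 = -4.821+3.250j
Node n5: branches {R4, R5, C2} → V_5 = 0.04433+0.02512j
Node n6: branches {R2, L1, R11, V1} → V_6 = 0.9614+4.874j
Source currents: i(V1)=-3.542-0.05816j

2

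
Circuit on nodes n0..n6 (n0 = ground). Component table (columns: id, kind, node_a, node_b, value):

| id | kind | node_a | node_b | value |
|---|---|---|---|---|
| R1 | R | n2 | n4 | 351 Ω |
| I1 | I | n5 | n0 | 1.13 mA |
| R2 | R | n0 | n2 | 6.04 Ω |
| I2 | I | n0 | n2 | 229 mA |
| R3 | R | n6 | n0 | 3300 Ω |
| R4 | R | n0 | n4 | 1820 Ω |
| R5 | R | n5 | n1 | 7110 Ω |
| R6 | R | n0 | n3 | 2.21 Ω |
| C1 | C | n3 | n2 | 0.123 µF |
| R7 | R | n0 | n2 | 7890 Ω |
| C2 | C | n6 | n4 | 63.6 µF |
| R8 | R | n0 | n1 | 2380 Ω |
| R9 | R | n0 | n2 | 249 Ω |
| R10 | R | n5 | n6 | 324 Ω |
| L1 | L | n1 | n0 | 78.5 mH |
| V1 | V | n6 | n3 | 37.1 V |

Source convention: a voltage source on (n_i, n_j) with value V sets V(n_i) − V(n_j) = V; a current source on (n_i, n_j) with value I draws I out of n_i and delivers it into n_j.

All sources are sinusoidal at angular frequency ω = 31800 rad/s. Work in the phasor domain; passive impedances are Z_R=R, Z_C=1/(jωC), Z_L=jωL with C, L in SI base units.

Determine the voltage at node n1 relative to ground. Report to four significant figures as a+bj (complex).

5.805+4.197j V

Element admittances at ω=31800 rad/s:
  Y(R1) = 0.002849+0.000j S between n2,n4
  I1: injects 0.00113 A into n0 (from n5)
  Y(R2) = 0.1656+0.000j S between n0,n2
  I2: injects 0.229 A into n2 (from n0)
  Y(R3) = 0.0003030+0.000j S between n6,n0
  Y(R4) = 0.0005495+0.000j S between n0,n4
  Y(R5) = 0.0001406+0.000j S between n5,n1
  Y(R6) = 0.4525+0.000j S between n0,n3
  Y(C1) = 0.000+0.003911j S between n3,n2
  Y(R7) = 0.0001267+0.000j S between n0,n2
  Y(C2) = 0.000+2.022j S between n6,n4
  Y(R8) = 0.0004202+0.000j S between n0,n1
  Y(R9) = 0.004016+0.000j S between n0,n2
  Y(R10) = 0.003086+0.000j S between n5,n6
  Y(L1) = 0.000-0.0004006j S between n1,n0
  V1: constraint V(n6)−V(n3) = 37.1
Assemble and solve the 7×7 MNA system:
  V(n1)=5.805+4.197j  V(n2)=1.933-0.04932j  V(n3)=-0.2999+0.01963j  V(n4)=36.80+0.07874j  V(n5)=35.10+0.2017j  V(n6)=36.80+0.01963j
  i(V1)=-0.1360+0.0001479j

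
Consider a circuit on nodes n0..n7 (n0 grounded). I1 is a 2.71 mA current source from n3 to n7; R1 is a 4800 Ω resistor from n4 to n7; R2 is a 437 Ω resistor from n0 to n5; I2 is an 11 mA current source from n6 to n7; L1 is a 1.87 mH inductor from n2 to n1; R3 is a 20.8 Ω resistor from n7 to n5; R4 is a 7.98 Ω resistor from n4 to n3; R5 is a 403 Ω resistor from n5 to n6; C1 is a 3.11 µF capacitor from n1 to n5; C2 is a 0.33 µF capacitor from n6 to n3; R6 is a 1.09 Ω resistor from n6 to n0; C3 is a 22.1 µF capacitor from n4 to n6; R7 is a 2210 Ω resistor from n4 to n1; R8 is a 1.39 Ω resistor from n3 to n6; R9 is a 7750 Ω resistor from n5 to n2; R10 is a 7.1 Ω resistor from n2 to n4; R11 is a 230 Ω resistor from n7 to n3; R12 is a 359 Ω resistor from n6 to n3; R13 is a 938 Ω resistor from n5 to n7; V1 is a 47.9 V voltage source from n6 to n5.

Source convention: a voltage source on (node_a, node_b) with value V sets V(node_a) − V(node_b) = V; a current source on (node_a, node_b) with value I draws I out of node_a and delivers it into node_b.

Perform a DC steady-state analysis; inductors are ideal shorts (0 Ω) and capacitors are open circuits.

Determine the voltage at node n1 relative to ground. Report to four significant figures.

-0.3303 V

Apply KCL at each of the 7 non-ground nodes and solve the resulting linear system.
Node n1: branches {L1, C1, R7} → V_1 = -0.3303
Node n2: branches {L1, R9, R10} → V_2 = -0.3303
Node n3: branches {I1, R4, C2, R8, R11, R12} → V_3 = -0.1663
Node n4: branches {R1, R4, C3, R7, R10} → V_4 = -0.2870
Node n5: branches {R2, R3, R5, C1, R9, R13, V1} → V_5 = -47.78
Node n6: branches {I2, R5, C2, R6, C3, R8, R12, V1} → V_6 = 0.1192
Node n7: branches {I1, R1, I2, R3, R11, R13} → V_7 = -43.49
Source currents: i(L1)=-1.961e-05, i(V1)=-0.4454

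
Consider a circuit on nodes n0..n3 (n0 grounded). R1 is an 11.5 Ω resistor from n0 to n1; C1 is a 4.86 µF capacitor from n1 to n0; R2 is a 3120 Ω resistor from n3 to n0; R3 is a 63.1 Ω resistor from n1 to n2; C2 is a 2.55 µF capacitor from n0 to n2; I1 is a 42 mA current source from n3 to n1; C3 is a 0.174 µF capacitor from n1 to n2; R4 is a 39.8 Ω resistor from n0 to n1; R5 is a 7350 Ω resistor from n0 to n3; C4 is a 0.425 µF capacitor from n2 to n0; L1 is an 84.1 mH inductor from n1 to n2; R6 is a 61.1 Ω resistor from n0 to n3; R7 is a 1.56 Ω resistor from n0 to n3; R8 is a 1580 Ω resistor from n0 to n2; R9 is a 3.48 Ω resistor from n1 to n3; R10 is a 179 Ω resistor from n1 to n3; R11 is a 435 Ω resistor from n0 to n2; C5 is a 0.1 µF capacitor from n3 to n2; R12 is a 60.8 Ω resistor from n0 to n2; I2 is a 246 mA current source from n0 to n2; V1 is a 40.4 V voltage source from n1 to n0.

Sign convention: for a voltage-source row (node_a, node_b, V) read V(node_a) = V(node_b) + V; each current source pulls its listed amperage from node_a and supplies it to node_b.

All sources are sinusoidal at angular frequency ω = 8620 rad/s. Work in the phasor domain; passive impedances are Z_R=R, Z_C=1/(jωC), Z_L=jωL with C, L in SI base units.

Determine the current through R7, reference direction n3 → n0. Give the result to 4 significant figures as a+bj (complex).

Element admittances at ω=8620 rad/s:
  Y(R1) = 0.08696+0.000j S between n0,n1
  Y(C1) = 0.000+0.04189j S between n1,n0
  Y(R2) = 0.0003205+0.000j S between n3,n0
  Y(R3) = 0.01585+0.000j S between n1,n2
  Y(C2) = 0.000+0.02198j S between n0,n2
  I1: injects 0.042 A into n1 (from n3)
  Y(C3) = 0.000+0.001500j S between n1,n2
  Y(R4) = 0.02513+0.000j S between n0,n1
  Y(R5) = 0.0001361+0.000j S between n0,n3
  Y(C4) = 0.000+0.003664j S between n2,n0
  Y(L1) = 0.000-0.001379j S between n1,n2
  Y(R6) = 0.01637+0.000j S between n0,n3
  Y(R7) = 0.6410+0.000j S between n0,n3
  Y(R8) = 0.0006329+0.000j S between n0,n2
  Y(R9) = 0.2874+0.000j S between n1,n3
  Y(R10) = 0.005587+0.000j S between n1,n3
  Y(R11) = 0.002299+0.000j S between n0,n2
  Y(C5) = 0.000+0.0008620j S between n3,n2
  Y(R12) = 0.01645+0.000j S between n0,n2
  I2: injects 0.246 A into n2 (from n0)
  V1: constraint V(n1)−V(n0) = 40.4
Assemble and solve the 4×4 MNA system:
  V(n1)=40.40+0.000j  V(n2)=16.22-11.82j  V(n3)=12.41+0.003454j
  i(V1)=-13.07-1.882j

7.958+0.002214j A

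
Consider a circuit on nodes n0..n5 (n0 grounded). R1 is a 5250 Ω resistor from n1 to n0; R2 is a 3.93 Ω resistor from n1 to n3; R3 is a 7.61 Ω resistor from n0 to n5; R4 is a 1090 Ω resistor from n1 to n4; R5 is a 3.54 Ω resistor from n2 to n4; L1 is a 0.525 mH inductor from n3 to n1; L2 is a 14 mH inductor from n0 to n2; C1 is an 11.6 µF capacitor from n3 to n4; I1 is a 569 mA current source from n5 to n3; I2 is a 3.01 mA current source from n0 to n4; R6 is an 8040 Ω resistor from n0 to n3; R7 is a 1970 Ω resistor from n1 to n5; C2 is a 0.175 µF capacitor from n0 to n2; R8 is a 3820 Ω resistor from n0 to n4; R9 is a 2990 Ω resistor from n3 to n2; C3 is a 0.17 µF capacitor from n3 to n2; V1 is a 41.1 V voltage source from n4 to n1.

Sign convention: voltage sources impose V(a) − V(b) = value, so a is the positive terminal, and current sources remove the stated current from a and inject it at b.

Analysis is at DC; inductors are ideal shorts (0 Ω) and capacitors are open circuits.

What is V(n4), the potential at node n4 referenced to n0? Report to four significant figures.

Element admittances at DC:
  Y(R1) = 0.0001905 S between n1,n0
  Y(R2) = 0.2545 S between n1,n3
  Y(R3) = 0.1314 S between n0,n5
  Y(R4) = 0.0009174 S between n1,n4
  Y(R5) = 0.2825 S between n2,n4
  L1: short n3↔n1 (DC inductor)
  L2: short n0↔n2 (DC inductor)
  Y(C1) = 0.000 S between n3,n4
  I1: injects 0.569 A into n3 (from n5)
  I2: injects 0.00301 A into n4 (from n0)
  Y(R6) = 0.0001244 S between n0,n3
  Y(R7) = 0.0005076 S between n1,n5
  Y(C2) = 0.000 S between n0,n2
  Y(R8) = 0.0002618 S between n0,n4
  Y(R9) = 0.0003344 S between n3,n2
  Y(C3) = 0.000 S between n3,n2
  V1: constraint V(n4)−V(n1) = 41.1
Assemble and solve the 8×8 MNA system:
  V(n1)=-38.93  V(n2)=0.000  V(n3)=-38.93  V(n4)=2.174  V(n5)=-4.463
  i(L1)=0.5869  i(L2)=-0.6012  i(V1)=-0.6495

2.174 V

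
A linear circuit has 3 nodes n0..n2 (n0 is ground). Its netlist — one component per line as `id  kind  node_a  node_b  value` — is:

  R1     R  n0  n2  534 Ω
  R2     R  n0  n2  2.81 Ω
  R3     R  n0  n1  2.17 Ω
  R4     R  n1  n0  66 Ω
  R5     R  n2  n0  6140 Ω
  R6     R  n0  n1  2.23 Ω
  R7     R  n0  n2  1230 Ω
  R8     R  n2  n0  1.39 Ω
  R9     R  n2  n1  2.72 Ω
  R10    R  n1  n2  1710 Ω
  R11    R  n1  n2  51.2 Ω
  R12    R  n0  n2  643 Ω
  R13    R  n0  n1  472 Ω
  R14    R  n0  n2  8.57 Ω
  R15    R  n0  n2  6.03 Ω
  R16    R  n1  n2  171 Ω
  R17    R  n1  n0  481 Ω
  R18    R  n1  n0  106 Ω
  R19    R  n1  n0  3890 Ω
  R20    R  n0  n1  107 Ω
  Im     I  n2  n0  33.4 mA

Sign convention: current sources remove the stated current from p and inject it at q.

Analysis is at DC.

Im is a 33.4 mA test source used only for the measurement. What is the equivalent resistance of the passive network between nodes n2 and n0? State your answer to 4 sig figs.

R_eq = 0.6096 Ω

Apply KCL at each of the 2 non-ground nodes and solve the resulting linear system.
Node n1: branches {R3, R4, R6, R9, R10, R11, R13, R16, R17, R18, R19, R20} → V_1 = -0.005975
Node n2: branches {R1, R2, R5, R7, R8, R9, R10, R11, R12, R14, R15, R16, Im} → V_2 = -0.02036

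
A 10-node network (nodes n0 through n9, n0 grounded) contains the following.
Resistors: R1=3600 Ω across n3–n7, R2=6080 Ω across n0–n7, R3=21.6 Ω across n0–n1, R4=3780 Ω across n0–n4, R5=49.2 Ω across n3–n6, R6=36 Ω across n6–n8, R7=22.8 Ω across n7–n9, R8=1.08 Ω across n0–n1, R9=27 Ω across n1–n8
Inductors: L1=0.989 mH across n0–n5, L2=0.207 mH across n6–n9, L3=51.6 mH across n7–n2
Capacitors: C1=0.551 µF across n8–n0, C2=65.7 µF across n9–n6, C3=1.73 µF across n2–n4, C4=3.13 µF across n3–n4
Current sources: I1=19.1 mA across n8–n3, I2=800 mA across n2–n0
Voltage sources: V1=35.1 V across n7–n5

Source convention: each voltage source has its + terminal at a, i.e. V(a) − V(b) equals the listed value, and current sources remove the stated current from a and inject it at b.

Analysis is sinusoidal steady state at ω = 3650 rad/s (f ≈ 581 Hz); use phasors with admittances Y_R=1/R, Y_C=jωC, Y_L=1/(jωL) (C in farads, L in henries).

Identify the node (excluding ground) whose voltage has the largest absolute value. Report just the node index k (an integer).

2

Apply KCL at each of the 9 non-ground nodes and solve the resulting linear system.
Node n1: branches {R3, R8, R9} → V_1 = 0.7052-0.4229j
Node n2: branches {C3, L3, I2} → V_2 = -215.0-384.3j
Node n3: branches {R1, I1, R5, C4} → V_3 = 105.1-86.26j
Node n4: branches {R4, C3, C4} → V_4 = -5.990-192.4j
Node n5: branches {L1, V1} → V_5 = -1.532-5.461j
Node n6: branches {C2, R5, L2, R6} → V_6 = 45.42-24.94j
Node n7: branches {R1, R2, L3, R7, V1} → V_7 = 33.57-5.461j
Node n8: branches {C1, I1, R6, R9} → V_8 = 19.22-11.53j
Node n9: branches {C2, L2, R7} → V_9 = 44.61-25.38j
Source currents: i(V1)=-1.513+0.4244j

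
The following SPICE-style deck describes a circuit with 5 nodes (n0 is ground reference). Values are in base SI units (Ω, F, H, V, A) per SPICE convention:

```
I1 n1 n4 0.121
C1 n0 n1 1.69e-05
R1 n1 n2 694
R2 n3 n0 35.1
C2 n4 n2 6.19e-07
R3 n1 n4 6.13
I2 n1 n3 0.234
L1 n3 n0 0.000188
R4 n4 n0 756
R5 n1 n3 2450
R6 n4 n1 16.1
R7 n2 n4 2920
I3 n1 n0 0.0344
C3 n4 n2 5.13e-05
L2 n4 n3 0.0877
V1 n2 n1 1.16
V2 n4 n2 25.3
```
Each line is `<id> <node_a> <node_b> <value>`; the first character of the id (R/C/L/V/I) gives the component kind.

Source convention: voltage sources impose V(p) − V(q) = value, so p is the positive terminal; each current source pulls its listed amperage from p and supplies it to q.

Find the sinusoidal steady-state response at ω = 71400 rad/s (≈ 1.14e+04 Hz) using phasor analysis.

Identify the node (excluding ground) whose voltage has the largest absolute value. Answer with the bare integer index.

4

Element admittances at ω=71400 rad/s:
  I1: injects 0.121 A into n4 (from n1)
  Y(C1) = 0.000+1.207j S between n0,n1
  Y(R1) = 0.001441+0.000j S between n1,n2
  Y(R2) = 0.02849+0.000j S between n3,n0
  Y(C2) = 0.000+0.04420j S between n4,n2
  Y(R3) = 0.1631+0.000j S between n1,n4
  I2: injects 0.234 A into n3 (from n1)
  Y(L1) = 0.000-0.07450j S between n3,n0
  Y(R4) = 0.001323+0.000j S between n4,n0
  Y(R5) = 0.0004082+0.000j S between n1,n3
  Y(R6) = 0.06211+0.000j S between n4,n1
  Y(R7) = 0.0003425+0.000j S between n2,n4
  I3: injects 0.0344 A into n0 (from n1)
  Y(C3) = 0.000+3.663j S between n4,n2
  Y(L2) = 0.000-0.0001597j S between n4,n3
  V1: constraint V(n2)−V(n1) = 1.16
  V2: constraint V(n4)−V(n2) = 25.3
Assemble and solve the 6×6 MNA system:
  V(n1)=0.003913+0.2507j  V(n2)=1.164+0.2507j  V(n3)=1.103+2.708j  V(n4)=26.46+0.2507j
  i(V1)=-5.875+0.003718j  i(V2)=-5.882-93.78j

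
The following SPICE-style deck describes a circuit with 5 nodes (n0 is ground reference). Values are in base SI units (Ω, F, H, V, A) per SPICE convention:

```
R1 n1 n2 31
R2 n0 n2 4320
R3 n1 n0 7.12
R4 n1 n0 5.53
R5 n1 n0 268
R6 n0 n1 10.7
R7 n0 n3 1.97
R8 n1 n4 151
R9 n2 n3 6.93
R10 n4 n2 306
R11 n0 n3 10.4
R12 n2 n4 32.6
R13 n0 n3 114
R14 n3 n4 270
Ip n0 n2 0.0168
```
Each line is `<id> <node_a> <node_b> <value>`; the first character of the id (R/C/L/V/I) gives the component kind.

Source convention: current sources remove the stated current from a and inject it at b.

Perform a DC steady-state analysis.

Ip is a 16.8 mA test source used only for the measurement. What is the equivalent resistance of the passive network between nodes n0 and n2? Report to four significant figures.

R_eq = 6.529 Ω

Element admittances at DC:
  Y(R1) = 0.03226 S between n1,n2
  Y(R2) = 0.0002315 S between n0,n2
  Y(R3) = 0.1404 S between n1,n0
  Y(R4) = 0.1808 S between n1,n0
  Y(R5) = 0.003731 S between n1,n0
  Y(R6) = 0.09346 S between n0,n1
  Y(R7) = 0.5076 S between n0,n3
  Y(R8) = 0.006623 S between n1,n4
  Y(R9) = 0.1443 S between n2,n3
  Y(R10) = 0.003268 S between n4,n2
  Y(R11) = 0.09615 S between n0,n3
  Y(R12) = 0.03067 S between n2,n4
  Y(R13) = 0.008772 S between n0,n3
  Y(R14) = 0.003704 S between n3,n4
  Ip: injects 0.0168 A into n2 (from n0)
Assemble and solve the 4×4 MNA system:
  V(n1)=0.009000  V(n2)=0.1097  V(n3)=0.02124  V(n4)=0.08723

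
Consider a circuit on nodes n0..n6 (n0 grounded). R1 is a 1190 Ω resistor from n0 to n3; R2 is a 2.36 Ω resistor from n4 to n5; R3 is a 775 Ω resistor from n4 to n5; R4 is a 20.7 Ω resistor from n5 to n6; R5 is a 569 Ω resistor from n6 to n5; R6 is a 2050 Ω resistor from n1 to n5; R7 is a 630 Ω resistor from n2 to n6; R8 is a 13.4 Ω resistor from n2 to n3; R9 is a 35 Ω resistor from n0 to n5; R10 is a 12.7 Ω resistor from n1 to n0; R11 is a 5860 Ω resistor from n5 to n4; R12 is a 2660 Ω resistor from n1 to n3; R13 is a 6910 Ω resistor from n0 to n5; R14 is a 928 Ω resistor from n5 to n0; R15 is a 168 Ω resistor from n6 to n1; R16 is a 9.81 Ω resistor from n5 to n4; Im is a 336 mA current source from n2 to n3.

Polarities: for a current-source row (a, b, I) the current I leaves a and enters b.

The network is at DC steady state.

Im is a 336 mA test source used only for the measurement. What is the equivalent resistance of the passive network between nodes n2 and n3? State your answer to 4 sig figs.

MNA unknowns: 6 node voltages V₁..V_6
R1: Y=0.0008403 on G[0,3]
R2: Y=0.4237 on G[4,5]
R3: Y=0.001290 on G[4,5]
R4: Y=0.04831 on G[5,6]
R5: Y=0.001757 on G[6,5]
R6: Y=0.0004878 on G[1,5]
R7: Y=0.001587 on G[2,6]
R8: Y=0.07463 on G[2,3]
R9: Y=0.02857 on G[0,5]
R10: Y=0.07874 on G[1,0]
R11: Y=0.0001706 on G[5,4]
R12: Y=0.0003759 on G[1,3]
R13: Y=0.0001447 on G[0,5]
R14: Y=0.001078 on G[5,0]
R15: Y=0.005952 on G[6,1]
R16: Y=0.1019 on G[5,4]
Im: z[2]−=0.336, z[3]+=0.336
solve → V1=0.002034, V2=-2.004, V3=2.459, V4=-0.07473, V5=-0.07473, V6=-0.1199

R_eq = 13.28 Ω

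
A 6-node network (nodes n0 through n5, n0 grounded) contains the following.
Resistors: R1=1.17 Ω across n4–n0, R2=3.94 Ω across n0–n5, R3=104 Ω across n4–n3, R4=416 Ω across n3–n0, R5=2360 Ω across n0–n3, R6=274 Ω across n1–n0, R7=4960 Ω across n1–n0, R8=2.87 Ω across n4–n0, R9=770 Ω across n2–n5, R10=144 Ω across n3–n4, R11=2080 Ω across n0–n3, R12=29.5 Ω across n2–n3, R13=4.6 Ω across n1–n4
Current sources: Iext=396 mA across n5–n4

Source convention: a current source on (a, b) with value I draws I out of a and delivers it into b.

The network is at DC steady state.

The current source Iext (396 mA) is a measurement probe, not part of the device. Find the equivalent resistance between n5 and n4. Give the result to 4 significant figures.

R_eq = 4.742 Ω

MNA unknowns: 5 node voltages V₁..V_5
R1: Y=0.8547 on G[4,0]
R2: Y=0.2538 on G[0,5]
R3: Y=0.009615 on G[4,3]
R4: Y=0.002404 on G[3,0]
R5: Y=0.0004237 on G[0,3]
R6: Y=0.003650 on G[1,0]
R7: Y=0.0002016 on G[1,0]
R8: Y=0.3484 on G[4,0]
R9: Y=0.001299 on G[2,5]
R10: Y=0.006944 on G[3,4]
R11: Y=0.0004808 on G[0,3]
R12: Y=0.03390 on G[2,3]
R13: Y=0.2174 on G[1,4]
Iext: z[5]−=0.396, z[4]+=0.396
solve → V1=0.3202, V2=0.1003, V3=0.1636, V4=0.3259, V5=-1.552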